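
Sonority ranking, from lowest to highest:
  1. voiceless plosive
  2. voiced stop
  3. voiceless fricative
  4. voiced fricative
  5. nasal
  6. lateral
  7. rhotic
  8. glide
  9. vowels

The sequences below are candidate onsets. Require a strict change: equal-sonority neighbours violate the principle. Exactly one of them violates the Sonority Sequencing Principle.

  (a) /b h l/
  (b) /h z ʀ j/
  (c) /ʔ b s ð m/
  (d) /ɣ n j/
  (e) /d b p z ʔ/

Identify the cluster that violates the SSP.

e

(a) 2-3-6 → obeys
(b) 3-4-7-8 → obeys
(c) 1-2-3-4-5 → obeys
(d) 4-5-8 → obeys
(e) 2-2-1-4-1 → violates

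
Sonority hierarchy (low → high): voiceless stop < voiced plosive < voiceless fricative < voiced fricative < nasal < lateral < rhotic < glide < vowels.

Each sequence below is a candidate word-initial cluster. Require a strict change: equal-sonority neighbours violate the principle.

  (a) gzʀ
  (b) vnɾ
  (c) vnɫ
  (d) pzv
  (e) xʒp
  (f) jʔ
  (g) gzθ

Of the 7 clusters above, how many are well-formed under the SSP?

3

(a) sonority 2-4-7: well-formed.
(b) sonority 4-5-7: well-formed.
(c) sonority 4-5-6: well-formed.
(d) sonority 1-4-4: ill-formed.
(e) sonority 3-4-1: ill-formed.
(f) sonority 8-1: ill-formed.
(g) sonority 2-4-3: ill-formed.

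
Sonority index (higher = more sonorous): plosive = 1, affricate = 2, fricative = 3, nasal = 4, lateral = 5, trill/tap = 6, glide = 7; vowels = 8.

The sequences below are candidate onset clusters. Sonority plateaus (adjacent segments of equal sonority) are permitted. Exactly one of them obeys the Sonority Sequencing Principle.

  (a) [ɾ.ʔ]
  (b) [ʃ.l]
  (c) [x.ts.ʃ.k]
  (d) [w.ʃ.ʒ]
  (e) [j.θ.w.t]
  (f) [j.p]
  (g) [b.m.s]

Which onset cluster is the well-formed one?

(a) [ɾ.ʔ]: profile 6-1 — violates.
(b) [ʃ.l]: profile 3-5 — obeys.
(c) [x.ts.ʃ.k]: profile 3-2-3-1 — violates.
(d) [w.ʃ.ʒ]: profile 7-3-3 — violates.
(e) [j.θ.w.t]: profile 7-3-7-1 — violates.
(f) [j.p]: profile 7-1 — violates.
(g) [b.m.s]: profile 1-4-3 — violates.

b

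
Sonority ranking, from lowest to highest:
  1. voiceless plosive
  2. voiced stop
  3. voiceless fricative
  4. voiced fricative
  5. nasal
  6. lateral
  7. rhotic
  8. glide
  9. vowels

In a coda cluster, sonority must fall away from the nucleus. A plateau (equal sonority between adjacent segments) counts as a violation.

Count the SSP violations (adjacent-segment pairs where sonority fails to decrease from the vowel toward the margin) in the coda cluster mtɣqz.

/m/: nasal = 5.
/t/: voiceless plosive = 1.
/ɣ/: voiced fricative = 4.
/q/: voiceless plosive = 1.
/z/: voiced fricative = 4.
/m/→/t/: 5→1 (falls) — ok.
/t/→/ɣ/: 1→4 (does not fall) — violation.
/ɣ/→/q/: 4→1 (falls) — ok.
/q/→/z/: 1→4 (does not fall) — violation.

2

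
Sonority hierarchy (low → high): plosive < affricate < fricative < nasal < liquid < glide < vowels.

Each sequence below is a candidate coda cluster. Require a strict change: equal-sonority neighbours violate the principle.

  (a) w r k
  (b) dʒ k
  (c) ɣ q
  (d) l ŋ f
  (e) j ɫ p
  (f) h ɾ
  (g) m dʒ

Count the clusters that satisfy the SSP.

6

(a) sonority 6-5-1: well-formed.
(b) sonority 2-1: well-formed.
(c) sonority 3-1: well-formed.
(d) sonority 5-4-3: well-formed.
(e) sonority 6-5-1: well-formed.
(f) sonority 3-5: ill-formed.
(g) sonority 4-2: well-formed.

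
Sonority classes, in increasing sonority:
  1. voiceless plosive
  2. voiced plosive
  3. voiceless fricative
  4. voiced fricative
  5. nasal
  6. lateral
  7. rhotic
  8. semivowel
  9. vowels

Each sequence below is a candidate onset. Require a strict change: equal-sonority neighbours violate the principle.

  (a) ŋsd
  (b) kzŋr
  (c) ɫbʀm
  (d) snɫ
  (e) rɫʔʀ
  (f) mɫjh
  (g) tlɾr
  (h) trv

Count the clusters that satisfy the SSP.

(a) ŋsd: profile 5-3-2 — violates.
(b) kzŋr: profile 1-4-5-7 — obeys.
(c) ɫbʀm: profile 6-2-7-5 — violates.
(d) snɫ: profile 3-5-6 — obeys.
(e) rɫʔʀ: profile 7-6-1-7 — violates.
(f) mɫjh: profile 5-6-8-3 — violates.
(g) tlɾr: profile 1-6-7-7 — violates.
(h) trv: profile 1-7-4 — violates.

2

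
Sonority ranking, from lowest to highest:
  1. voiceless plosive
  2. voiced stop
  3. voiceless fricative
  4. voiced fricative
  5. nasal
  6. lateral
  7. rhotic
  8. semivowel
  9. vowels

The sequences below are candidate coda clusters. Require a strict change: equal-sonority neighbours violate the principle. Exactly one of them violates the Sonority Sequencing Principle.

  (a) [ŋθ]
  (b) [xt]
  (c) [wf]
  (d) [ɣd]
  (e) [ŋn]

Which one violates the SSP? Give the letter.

(a) 5-3 → obeys
(b) 3-1 → obeys
(c) 8-3 → obeys
(d) 4-2 → obeys
(e) 5-5 → violates

e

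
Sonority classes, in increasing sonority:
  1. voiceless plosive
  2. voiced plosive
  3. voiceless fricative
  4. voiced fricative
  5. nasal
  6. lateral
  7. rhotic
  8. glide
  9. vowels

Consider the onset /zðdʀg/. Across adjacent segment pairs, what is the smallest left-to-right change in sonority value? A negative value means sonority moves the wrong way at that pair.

-5

/z/ is a voiced fricative (sonority 4).
/ð/ is a voiced fricative (sonority 4).
/d/ is a voiced plosive (sonority 2).
/ʀ/ is a rhotic (sonority 7).
/g/ is a voiced plosive (sonority 2).
/z/→/ð/: change +0.
/ð/→/d/: change -2.
/d/→/ʀ/: change +5.
/ʀ/→/g/: change -5.
Minimum = -5.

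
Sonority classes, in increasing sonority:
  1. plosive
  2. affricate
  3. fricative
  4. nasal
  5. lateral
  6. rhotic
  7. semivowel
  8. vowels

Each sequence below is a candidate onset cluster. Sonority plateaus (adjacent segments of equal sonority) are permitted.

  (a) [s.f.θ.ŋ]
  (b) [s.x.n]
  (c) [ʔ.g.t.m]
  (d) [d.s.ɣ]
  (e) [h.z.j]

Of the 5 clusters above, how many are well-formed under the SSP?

(a) [s.f.θ.ŋ]: profile 3-3-3-4 — obeys.
(b) [s.x.n]: profile 3-3-4 — obeys.
(c) [ʔ.g.t.m]: profile 1-1-1-4 — obeys.
(d) [d.s.ɣ]: profile 1-3-3 — obeys.
(e) [h.z.j]: profile 3-3-7 — obeys.

5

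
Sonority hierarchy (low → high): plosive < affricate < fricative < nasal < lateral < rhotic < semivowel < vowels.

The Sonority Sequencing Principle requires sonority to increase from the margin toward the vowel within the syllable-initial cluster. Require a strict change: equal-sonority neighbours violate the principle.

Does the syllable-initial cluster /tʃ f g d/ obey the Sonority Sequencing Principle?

no

/tʃ/ — affricate, sonority 2.
/f/ — fricative, sonority 3.
/g/ — plosive, sonority 1.
/d/ — plosive, sonority 1.
The profile is 2-3-1-1. Between /f/ (3) and /g/ (1) sonority does not rise, so the cluster violates the SSP.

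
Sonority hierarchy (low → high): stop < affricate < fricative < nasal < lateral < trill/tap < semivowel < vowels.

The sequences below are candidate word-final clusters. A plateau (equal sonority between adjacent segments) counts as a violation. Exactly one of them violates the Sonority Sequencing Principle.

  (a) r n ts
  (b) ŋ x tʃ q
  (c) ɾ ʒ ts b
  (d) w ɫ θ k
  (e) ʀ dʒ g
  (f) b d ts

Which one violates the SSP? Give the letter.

(a) r n ts: profile 6-4-2 — obeys.
(b) ŋ x tʃ q: profile 4-3-2-1 — obeys.
(c) ɾ ʒ ts b: profile 6-3-2-1 — obeys.
(d) w ɫ θ k: profile 7-5-3-1 — obeys.
(e) ʀ dʒ g: profile 6-2-1 — obeys.
(f) b d ts: profile 1-1-2 — violates.

f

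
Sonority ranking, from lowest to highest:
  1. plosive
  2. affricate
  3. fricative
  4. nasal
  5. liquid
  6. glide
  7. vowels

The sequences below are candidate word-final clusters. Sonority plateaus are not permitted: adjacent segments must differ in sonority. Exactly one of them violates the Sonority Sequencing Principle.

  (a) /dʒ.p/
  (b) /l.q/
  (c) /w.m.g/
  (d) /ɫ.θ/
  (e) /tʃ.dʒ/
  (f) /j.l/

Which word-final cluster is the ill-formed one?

e

(a) sonority 2-1: well-formed.
(b) sonority 5-1: well-formed.
(c) sonority 6-4-1: well-formed.
(d) sonority 5-3: well-formed.
(e) sonority 2-2: ill-formed.
(f) sonority 6-5: well-formed.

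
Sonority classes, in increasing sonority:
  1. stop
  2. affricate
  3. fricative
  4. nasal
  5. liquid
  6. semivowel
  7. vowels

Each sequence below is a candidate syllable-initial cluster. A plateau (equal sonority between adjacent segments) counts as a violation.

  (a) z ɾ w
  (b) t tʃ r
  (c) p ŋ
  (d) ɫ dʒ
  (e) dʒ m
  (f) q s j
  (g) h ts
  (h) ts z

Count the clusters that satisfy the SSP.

6

(a) z ɾ w: profile 3-5-6 — obeys.
(b) t tʃ r: profile 1-2-5 — obeys.
(c) p ŋ: profile 1-4 — obeys.
(d) ɫ dʒ: profile 5-2 — violates.
(e) dʒ m: profile 2-4 — obeys.
(f) q s j: profile 1-3-6 — obeys.
(g) h ts: profile 3-2 — violates.
(h) ts z: profile 2-3 — obeys.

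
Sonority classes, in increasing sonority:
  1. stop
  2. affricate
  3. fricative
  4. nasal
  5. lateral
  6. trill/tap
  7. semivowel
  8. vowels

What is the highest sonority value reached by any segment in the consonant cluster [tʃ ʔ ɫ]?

/tʃ/ — affricate, sonority 2.
/ʔ/ — stop, sonority 1.
/ɫ/ — lateral, sonority 5.
The maximum is 5.

5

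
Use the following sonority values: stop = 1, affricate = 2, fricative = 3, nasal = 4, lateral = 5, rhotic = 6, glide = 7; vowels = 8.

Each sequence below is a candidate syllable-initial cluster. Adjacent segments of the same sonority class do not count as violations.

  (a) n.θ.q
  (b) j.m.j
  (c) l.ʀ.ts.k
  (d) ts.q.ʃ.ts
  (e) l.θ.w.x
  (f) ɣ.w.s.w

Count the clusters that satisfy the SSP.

(a) sonority 4-3-1: ill-formed.
(b) sonority 7-4-7: ill-formed.
(c) sonority 5-6-2-1: ill-formed.
(d) sonority 2-1-3-2: ill-formed.
(e) sonority 5-3-7-3: ill-formed.
(f) sonority 3-7-3-7: ill-formed.

0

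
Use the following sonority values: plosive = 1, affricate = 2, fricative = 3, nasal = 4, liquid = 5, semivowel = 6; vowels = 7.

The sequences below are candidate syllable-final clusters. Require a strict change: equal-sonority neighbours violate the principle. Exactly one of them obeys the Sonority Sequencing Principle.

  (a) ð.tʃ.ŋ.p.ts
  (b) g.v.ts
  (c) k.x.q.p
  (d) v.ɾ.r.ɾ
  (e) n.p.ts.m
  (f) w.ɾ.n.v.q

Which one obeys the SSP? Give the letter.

f

(a) sonority 3-2-4-1-2: ill-formed.
(b) sonority 1-3-2: ill-formed.
(c) sonority 1-3-1-1: ill-formed.
(d) sonority 3-5-5-5: ill-formed.
(e) sonority 4-1-2-4: ill-formed.
(f) sonority 6-5-4-3-1: well-formed.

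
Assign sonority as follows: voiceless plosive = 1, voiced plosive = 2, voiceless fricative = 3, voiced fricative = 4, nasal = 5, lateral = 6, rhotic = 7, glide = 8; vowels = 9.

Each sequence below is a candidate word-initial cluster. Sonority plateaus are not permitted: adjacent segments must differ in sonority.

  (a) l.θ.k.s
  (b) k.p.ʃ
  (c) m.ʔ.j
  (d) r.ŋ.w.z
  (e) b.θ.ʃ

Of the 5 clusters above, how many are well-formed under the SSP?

(a) 6-3-1-3 → violates
(b) 1-1-3 → violates
(c) 5-1-8 → violates
(d) 7-5-8-4 → violates
(e) 2-3-3 → violates

0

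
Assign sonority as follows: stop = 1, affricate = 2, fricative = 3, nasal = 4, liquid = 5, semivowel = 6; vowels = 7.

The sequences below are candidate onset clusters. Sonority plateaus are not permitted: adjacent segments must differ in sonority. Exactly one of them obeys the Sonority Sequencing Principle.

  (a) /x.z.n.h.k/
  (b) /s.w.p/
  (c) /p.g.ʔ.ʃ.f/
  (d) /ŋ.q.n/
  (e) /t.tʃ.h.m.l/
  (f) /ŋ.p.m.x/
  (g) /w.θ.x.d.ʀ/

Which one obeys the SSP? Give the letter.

(a) /x.z.n.h.k/: profile 3-3-4-3-1 — violates.
(b) /s.w.p/: profile 3-6-1 — violates.
(c) /p.g.ʔ.ʃ.f/: profile 1-1-1-3-3 — violates.
(d) /ŋ.q.n/: profile 4-1-4 — violates.
(e) /t.tʃ.h.m.l/: profile 1-2-3-4-5 — obeys.
(f) /ŋ.p.m.x/: profile 4-1-4-3 — violates.
(g) /w.θ.x.d.ʀ/: profile 6-3-3-1-5 — violates.

e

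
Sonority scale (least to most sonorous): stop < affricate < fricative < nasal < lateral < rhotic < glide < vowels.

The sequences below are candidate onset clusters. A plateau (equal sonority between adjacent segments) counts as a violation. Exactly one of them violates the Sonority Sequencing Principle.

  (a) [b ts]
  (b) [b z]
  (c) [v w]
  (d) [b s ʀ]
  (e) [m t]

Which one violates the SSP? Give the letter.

e

(a) [b ts]: profile 1-2 — obeys.
(b) [b z]: profile 1-3 — obeys.
(c) [v w]: profile 3-7 — obeys.
(d) [b s ʀ]: profile 1-3-6 — obeys.
(e) [m t]: profile 4-1 — violates.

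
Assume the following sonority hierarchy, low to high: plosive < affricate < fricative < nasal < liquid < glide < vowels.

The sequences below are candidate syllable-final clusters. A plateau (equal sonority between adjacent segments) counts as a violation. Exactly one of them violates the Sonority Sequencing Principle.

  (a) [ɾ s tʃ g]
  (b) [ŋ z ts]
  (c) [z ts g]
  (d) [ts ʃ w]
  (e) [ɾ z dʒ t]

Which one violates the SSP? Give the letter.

(a) [ɾ s tʃ g]: profile 5-3-2-1 — obeys.
(b) [ŋ z ts]: profile 4-3-2 — obeys.
(c) [z ts g]: profile 3-2-1 — obeys.
(d) [ts ʃ w]: profile 2-3-6 — violates.
(e) [ɾ z dʒ t]: profile 5-3-2-1 — obeys.

d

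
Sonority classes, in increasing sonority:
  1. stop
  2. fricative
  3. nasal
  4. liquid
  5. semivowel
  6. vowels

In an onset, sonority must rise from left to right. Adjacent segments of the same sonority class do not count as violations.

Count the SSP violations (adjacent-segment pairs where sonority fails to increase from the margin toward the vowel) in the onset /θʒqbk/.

1

/θ/: fricative = 2.
/ʒ/: fricative = 2.
/q/: stop = 1.
/b/: stop = 1.
/k/: stop = 1.
/θ/→/ʒ/: 2→2 (plateau, allowed) — ok.
/ʒ/→/q/: 2→1 (does not rise) — violation.
/q/→/b/: 1→1 (plateau, allowed) — ok.
/b/→/k/: 1→1 (plateau, allowed) — ok.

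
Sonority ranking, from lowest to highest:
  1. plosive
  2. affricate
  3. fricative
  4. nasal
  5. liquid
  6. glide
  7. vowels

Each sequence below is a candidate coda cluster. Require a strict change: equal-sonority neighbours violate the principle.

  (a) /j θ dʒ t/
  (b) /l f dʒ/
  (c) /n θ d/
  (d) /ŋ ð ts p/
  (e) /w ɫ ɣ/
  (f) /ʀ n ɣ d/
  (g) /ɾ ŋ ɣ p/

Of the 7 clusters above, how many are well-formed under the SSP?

7

(a) sonority 6-3-2-1: well-formed.
(b) sonority 5-3-2: well-formed.
(c) sonority 4-3-1: well-formed.
(d) sonority 4-3-2-1: well-formed.
(e) sonority 6-5-3: well-formed.
(f) sonority 5-4-3-1: well-formed.
(g) sonority 5-4-3-1: well-formed.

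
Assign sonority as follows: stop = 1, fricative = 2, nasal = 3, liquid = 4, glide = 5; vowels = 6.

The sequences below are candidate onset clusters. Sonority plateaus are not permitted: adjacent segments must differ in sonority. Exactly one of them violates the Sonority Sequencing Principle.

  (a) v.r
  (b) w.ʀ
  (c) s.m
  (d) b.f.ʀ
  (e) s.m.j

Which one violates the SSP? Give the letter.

(a) sonority 2-4: well-formed.
(b) sonority 5-4: ill-formed.
(c) sonority 2-3: well-formed.
(d) sonority 1-2-4: well-formed.
(e) sonority 2-3-5: well-formed.

b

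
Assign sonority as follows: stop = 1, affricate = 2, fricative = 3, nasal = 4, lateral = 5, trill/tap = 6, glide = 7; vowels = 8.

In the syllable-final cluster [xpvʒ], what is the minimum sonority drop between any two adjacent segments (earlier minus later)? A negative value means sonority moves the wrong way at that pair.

-2

/x/ is a fricative (sonority 3).
/p/ is a stop (sonority 1).
/v/ is a fricative (sonority 3).
/ʒ/ is a fricative (sonority 3).
/x/→/p/: change +2.
/p/→/v/: change -2.
/v/→/ʒ/: change +0.
Minimum = -2.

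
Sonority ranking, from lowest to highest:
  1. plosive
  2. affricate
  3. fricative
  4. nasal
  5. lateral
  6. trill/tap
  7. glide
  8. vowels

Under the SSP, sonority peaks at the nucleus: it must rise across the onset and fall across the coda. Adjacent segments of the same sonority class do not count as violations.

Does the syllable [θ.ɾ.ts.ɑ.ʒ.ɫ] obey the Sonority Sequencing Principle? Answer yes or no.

no

Onset: /θ/ is a fricative (sonority 3), /ɾ/ is a trill/tap (sonority 6), /ts/ is an affricate (sonority 2); then the nucleus /ɑ/ (sonority 8).
Onset profile 3-6-2-8 — does not rise throughout.
Coda: /ʒ/ is a fricative (sonority 3), /ɫ/ is a lateral (sonority 5).
Coda profile 8-3-5 — does not fall throughout.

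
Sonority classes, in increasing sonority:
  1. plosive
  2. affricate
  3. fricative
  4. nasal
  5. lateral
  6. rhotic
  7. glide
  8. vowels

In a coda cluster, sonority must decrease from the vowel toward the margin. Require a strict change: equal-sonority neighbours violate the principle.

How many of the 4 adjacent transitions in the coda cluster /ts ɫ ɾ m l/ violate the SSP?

3

/ts/: affricate = 2.
/ɫ/: lateral = 5.
/ɾ/: rhotic = 6.
/m/: nasal = 4.
/l/: lateral = 5.
/ts/→/ɫ/: 2→5 (does not fall) — violation.
/ɫ/→/ɾ/: 5→6 (does not fall) — violation.
/ɾ/→/m/: 6→4 (falls) — ok.
/m/→/l/: 4→5 (does not fall) — violation.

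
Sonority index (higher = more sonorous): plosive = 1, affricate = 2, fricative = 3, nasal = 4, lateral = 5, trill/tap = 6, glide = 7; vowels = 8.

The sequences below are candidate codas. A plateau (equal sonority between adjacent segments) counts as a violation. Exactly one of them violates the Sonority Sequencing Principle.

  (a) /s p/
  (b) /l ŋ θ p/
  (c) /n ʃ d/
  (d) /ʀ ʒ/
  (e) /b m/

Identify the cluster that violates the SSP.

e

(a) /s p/: profile 3-1 — obeys.
(b) /l ŋ θ p/: profile 5-4-3-1 — obeys.
(c) /n ʃ d/: profile 4-3-1 — obeys.
(d) /ʀ ʒ/: profile 6-3 — obeys.
(e) /b m/: profile 1-4 — violates.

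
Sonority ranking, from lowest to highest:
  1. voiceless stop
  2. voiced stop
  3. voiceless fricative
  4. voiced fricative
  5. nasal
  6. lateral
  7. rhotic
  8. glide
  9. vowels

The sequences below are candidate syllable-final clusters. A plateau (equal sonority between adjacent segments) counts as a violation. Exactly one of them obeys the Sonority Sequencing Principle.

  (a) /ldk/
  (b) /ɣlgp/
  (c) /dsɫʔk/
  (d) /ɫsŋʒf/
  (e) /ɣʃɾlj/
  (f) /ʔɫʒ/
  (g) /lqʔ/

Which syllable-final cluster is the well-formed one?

a

(a) sonority 6-2-1: well-formed.
(b) sonority 4-6-2-1: ill-formed.
(c) sonority 2-3-6-1-1: ill-formed.
(d) sonority 6-3-5-4-3: ill-formed.
(e) sonority 4-3-7-6-8: ill-formed.
(f) sonority 1-6-4: ill-formed.
(g) sonority 6-1-1: ill-formed.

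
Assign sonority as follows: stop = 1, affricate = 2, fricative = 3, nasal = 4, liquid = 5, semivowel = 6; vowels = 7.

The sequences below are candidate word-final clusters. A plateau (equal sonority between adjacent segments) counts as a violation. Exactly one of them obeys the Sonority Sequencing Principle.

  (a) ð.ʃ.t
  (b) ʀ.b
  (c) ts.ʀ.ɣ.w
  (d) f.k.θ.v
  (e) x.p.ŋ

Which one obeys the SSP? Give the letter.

(a) sonority 3-3-1: ill-formed.
(b) sonority 5-1: well-formed.
(c) sonority 2-5-3-6: ill-formed.
(d) sonority 3-1-3-3: ill-formed.
(e) sonority 3-1-4: ill-formed.

b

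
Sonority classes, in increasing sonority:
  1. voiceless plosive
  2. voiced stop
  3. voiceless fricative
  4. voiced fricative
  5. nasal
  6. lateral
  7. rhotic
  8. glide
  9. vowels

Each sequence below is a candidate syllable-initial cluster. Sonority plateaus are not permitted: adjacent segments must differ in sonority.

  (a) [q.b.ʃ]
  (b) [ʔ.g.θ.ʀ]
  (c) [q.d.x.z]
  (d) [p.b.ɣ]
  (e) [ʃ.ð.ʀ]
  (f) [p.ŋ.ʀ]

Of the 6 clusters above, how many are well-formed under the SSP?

6

(a) 1-2-3 → obeys
(b) 1-2-3-7 → obeys
(c) 1-2-3-4 → obeys
(d) 1-2-4 → obeys
(e) 3-4-7 → obeys
(f) 1-5-7 → obeys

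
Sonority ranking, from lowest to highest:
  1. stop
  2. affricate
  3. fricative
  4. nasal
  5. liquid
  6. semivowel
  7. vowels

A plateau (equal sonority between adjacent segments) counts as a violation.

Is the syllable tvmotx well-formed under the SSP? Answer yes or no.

Onset: /t/ is a stop (sonority 1), /v/ is a fricative (sonority 3), /m/ is a nasal (sonority 4); then the nucleus /o/ (sonority 7).
Onset profile 1-3-4-7 — rises to the nucleus.
Coda: /t/ is a stop (sonority 1), /x/ is a fricative (sonority 3).
Coda profile 7-1-3 — does not strictly fall throughout.

no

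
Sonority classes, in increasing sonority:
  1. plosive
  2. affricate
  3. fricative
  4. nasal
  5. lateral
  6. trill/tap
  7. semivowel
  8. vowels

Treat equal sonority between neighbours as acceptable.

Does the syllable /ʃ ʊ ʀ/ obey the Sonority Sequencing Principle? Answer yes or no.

Onset: /ʃ/ is a fricative (sonority 3); then the nucleus /ʊ/ (sonority 8).
Onset profile 3-8 — rises to the nucleus.
Coda: /ʀ/ is a trill/tap (sonority 6).
Coda profile 8-6 — falls from the nucleus.

yes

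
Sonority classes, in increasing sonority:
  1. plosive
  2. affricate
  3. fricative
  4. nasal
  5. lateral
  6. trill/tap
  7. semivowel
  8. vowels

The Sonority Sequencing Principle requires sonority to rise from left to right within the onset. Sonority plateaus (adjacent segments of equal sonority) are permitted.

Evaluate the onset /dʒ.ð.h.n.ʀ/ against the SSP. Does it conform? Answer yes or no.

/dʒ/ is an affricate (sonority 2).
/ð/ is a fricative (sonority 3).
/h/ is a fricative (sonority 3).
/n/ is a nasal (sonority 4).
/ʀ/ is a trill/tap (sonority 6).
The profile 2-3-3-4-6 is non-decreasing (plateaus allowed), so the onset satisfies the SSP.

yes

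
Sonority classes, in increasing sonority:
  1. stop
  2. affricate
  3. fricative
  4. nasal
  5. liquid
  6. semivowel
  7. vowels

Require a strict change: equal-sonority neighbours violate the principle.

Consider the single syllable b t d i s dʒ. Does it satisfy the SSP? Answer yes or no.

Onset: /b/ is a stop (sonority 1), /t/ is a stop (sonority 1), /d/ is a stop (sonority 1); then the nucleus /i/ (sonority 7).
Onset profile 1-1-1-7 — does not strictly rise throughout.
Coda: /s/ is a fricative (sonority 3), /dʒ/ is an affricate (sonority 2).
Coda profile 7-3-2 — falls from the nucleus.

no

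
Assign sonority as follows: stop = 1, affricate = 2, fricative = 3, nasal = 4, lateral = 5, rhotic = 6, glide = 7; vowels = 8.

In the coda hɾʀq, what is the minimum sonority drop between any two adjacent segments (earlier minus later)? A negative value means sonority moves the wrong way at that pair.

/h/: fricative = 3.
/ɾ/: rhotic = 6.
/ʀ/: rhotic = 6.
/q/: stop = 1.
/h/→/ɾ/: change -3.
/ɾ/→/ʀ/: change +0.
/ʀ/→/q/: change +5.
Minimum = -3.

-3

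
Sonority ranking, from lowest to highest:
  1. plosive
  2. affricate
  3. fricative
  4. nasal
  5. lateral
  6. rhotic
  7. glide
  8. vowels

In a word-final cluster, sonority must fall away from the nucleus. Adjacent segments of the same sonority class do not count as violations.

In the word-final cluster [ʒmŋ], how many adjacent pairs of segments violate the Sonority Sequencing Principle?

/ʒ/ — fricative, sonority 3.
/m/ — nasal, sonority 4.
/ŋ/ — nasal, sonority 4.
/ʒ/→/m/: 3→4 (does not fall) — violation.
/m/→/ŋ/: 4→4 (plateau, allowed) — ok.

1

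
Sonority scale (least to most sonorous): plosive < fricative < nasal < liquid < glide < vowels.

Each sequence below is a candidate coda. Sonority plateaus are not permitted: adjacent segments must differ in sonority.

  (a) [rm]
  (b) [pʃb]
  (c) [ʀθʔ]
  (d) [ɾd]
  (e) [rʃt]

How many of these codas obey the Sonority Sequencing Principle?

(a) [rm]: profile 4-3 — obeys.
(b) [pʃb]: profile 1-2-1 — violates.
(c) [ʀθʔ]: profile 4-2-1 — obeys.
(d) [ɾd]: profile 4-1 — obeys.
(e) [rʃt]: profile 4-2-1 — obeys.

4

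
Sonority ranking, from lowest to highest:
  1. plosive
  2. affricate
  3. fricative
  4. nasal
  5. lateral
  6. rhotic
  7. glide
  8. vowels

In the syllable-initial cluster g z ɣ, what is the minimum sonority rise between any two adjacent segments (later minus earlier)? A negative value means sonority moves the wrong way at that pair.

0

/g/: plosive = 1.
/z/: fricative = 3.
/ɣ/: fricative = 3.
/g/→/z/: change +2.
/z/→/ɣ/: change +0.
Minimum = 0.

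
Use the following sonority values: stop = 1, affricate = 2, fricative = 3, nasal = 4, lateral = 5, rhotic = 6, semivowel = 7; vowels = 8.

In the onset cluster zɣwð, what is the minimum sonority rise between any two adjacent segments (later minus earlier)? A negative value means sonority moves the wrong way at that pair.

/z/ is a fricative (sonority 3).
/ɣ/ is a fricative (sonority 3).
/w/ is a semivowel (sonority 7).
/ð/ is a fricative (sonority 3).
/z/→/ɣ/: change +0.
/ɣ/→/w/: change +4.
/w/→/ð/: change -4.
Minimum = -4.

-4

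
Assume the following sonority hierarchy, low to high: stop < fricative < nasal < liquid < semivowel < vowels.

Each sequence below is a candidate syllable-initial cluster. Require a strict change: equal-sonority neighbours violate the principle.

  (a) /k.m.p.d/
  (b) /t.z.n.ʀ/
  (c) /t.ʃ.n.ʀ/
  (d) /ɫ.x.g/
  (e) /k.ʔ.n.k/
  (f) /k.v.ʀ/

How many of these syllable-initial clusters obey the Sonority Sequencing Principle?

(a) 1-3-1-1 → violates
(b) 1-2-3-4 → obeys
(c) 1-2-3-4 → obeys
(d) 4-2-1 → violates
(e) 1-1-3-1 → violates
(f) 1-2-4 → obeys

3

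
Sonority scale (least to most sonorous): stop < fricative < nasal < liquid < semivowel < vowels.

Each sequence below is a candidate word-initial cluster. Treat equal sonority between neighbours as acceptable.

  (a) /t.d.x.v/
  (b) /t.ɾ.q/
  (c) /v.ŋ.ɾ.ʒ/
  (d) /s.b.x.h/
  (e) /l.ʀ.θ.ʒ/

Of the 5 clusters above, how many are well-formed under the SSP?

1

(a) sonority 1-1-2-2: well-formed.
(b) sonority 1-4-1: ill-formed.
(c) sonority 2-3-4-2: ill-formed.
(d) sonority 2-1-2-2: ill-formed.
(e) sonority 4-4-2-2: ill-formed.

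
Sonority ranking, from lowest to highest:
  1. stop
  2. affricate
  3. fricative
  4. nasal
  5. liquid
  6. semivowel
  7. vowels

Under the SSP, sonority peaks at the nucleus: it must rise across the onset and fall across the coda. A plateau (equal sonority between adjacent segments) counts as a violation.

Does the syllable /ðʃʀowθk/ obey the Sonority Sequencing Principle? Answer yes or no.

Onset: /ð/ is a fricative (sonority 3), /ʃ/ is a fricative (sonority 3), /ʀ/ is a liquid (sonority 5); then the nucleus /o/ (sonority 7).
Onset profile 3-3-5-7 — does not strictly rise throughout.
Coda: /w/ is a semivowel (sonority 6), /θ/ is a fricative (sonority 3), /k/ is a stop (sonority 1).
Coda profile 7-6-3-1 — falls from the nucleus.

no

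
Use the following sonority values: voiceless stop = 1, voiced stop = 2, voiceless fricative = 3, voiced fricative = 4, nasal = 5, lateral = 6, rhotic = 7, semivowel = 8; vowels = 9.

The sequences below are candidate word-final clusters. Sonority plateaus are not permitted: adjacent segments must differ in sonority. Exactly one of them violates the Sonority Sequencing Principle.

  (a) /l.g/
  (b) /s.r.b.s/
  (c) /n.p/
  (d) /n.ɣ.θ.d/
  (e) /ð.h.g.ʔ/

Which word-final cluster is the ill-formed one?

(a) sonority 6-2: well-formed.
(b) sonority 3-7-2-3: ill-formed.
(c) sonority 5-1: well-formed.
(d) sonority 5-4-3-2: well-formed.
(e) sonority 4-3-2-1: well-formed.

b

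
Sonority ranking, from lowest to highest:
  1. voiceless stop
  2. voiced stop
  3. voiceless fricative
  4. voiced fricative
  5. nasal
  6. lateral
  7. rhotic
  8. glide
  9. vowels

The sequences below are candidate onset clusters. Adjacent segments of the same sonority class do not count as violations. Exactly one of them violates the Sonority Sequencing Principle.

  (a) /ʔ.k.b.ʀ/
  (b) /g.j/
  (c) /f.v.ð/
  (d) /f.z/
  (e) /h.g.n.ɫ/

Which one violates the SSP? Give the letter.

(a) /ʔ.k.b.ʀ/: profile 1-1-2-7 — obeys.
(b) /g.j/: profile 2-8 — obeys.
(c) /f.v.ð/: profile 3-4-4 — obeys.
(d) /f.z/: profile 3-4 — obeys.
(e) /h.g.n.ɫ/: profile 3-2-5-6 — violates.

e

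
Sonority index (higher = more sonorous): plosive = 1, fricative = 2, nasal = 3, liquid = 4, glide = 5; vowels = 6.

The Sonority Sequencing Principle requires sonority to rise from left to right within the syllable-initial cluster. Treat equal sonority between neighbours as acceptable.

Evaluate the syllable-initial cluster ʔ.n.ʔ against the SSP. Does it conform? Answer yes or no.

no

/ʔ/ is a plosive (sonority 1).
/n/ is a nasal (sonority 3).
/ʔ/ is a plosive (sonority 1).
The profile is 1-3-1. Between /n/ (3) and /ʔ/ (1) sonority does not rise, so the cluster violates the SSP.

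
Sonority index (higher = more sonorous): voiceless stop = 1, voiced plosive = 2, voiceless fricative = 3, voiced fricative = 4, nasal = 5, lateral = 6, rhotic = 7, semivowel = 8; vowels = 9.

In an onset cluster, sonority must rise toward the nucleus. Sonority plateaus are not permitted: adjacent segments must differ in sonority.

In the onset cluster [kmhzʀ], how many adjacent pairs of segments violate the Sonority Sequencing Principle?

/k/: voiceless stop = 1.
/m/: nasal = 5.
/h/: voiceless fricative = 3.
/z/: voiced fricative = 4.
/ʀ/: rhotic = 7.
/k/→/m/: 1→5 (rises) — ok.
/m/→/h/: 5→3 (does not rise) — violation.
/h/→/z/: 3→4 (rises) — ok.
/z/→/ʀ/: 4→7 (rises) — ok.

1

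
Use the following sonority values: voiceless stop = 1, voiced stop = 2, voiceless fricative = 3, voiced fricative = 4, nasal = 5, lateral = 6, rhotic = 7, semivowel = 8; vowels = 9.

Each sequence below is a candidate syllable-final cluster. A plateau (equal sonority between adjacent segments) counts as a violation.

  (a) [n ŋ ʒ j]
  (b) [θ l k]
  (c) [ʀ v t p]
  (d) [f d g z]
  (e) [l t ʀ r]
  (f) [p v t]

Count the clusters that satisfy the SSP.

0

(a) 5-5-4-8 → violates
(b) 3-6-1 → violates
(c) 7-4-1-1 → violates
(d) 3-2-2-4 → violates
(e) 6-1-7-7 → violates
(f) 1-4-1 → violates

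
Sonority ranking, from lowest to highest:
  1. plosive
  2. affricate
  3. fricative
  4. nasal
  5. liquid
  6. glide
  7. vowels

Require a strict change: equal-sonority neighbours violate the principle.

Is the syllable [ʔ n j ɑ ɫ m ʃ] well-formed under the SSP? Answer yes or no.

Onset: /ʔ/ is a plosive (sonority 1), /n/ is a nasal (sonority 4), /j/ is a glide (sonority 6); then the nucleus /ɑ/ (sonority 7).
Onset profile 1-4-6-7 — rises to the nucleus.
Coda: /ɫ/ is a liquid (sonority 5), /m/ is a nasal (sonority 4), /ʃ/ is a fricative (sonority 3).
Coda profile 7-5-4-3 — falls from the nucleus.

yes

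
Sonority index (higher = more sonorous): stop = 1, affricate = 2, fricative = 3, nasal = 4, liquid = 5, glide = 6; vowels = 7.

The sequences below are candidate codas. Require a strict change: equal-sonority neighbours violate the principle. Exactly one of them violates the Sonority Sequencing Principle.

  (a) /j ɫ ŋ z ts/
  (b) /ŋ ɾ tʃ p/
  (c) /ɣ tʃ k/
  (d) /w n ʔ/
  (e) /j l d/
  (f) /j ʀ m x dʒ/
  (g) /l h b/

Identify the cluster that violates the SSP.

(a) sonority 6-5-4-3-2: well-formed.
(b) sonority 4-5-2-1: ill-formed.
(c) sonority 3-2-1: well-formed.
(d) sonority 6-4-1: well-formed.
(e) sonority 6-5-1: well-formed.
(f) sonority 6-5-4-3-2: well-formed.
(g) sonority 5-3-1: well-formed.

b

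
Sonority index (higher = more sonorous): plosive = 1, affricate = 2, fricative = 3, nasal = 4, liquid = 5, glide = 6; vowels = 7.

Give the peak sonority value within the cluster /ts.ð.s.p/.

3

/ts/: affricate = 2.
/ð/: fricative = 3.
/s/: fricative = 3.
/p/: plosive = 1.
The maximum is 3.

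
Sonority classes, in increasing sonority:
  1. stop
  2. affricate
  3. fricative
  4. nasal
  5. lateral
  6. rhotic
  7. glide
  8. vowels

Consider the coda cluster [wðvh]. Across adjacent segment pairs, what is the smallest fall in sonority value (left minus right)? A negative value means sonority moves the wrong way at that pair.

0

/w/ — glide, sonority 7.
/ð/ — fricative, sonority 3.
/v/ — fricative, sonority 3.
/h/ — fricative, sonority 3.
/w/→/ð/: change +4.
/ð/→/v/: change +0.
/v/→/h/: change +0.
Minimum = 0.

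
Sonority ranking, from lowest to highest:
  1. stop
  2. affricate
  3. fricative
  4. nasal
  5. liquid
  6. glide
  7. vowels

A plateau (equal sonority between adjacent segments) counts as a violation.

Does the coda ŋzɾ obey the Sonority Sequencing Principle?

no

/ŋ/ is a nasal (sonority 4).
/z/ is a fricative (sonority 3).
/ɾ/ is a liquid (sonority 5).
The profile is 4-3-5. Between /z/ (3) and /ɾ/ (5) sonority does not fall, so the cluster violates the SSP.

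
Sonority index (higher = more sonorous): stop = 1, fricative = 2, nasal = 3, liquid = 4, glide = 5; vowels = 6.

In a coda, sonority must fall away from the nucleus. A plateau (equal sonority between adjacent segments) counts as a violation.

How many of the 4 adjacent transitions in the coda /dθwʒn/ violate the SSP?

3

/d/ is a stop (sonority 1).
/θ/ is a fricative (sonority 2).
/w/ is a glide (sonority 5).
/ʒ/ is a fricative (sonority 2).
/n/ is a nasal (sonority 3).
/d/→/θ/: 1→2 (does not fall) — violation.
/θ/→/w/: 2→5 (does not fall) — violation.
/w/→/ʒ/: 5→2 (falls) — ok.
/ʒ/→/n/: 2→3 (does not fall) — violation.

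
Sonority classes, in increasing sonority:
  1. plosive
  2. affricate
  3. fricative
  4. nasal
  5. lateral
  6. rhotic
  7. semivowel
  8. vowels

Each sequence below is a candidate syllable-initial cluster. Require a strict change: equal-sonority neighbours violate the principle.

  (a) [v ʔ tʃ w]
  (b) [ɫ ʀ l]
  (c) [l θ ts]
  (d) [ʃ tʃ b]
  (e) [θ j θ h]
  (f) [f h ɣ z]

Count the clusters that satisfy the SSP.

0

(a) [v ʔ tʃ w]: profile 3-1-2-7 — violates.
(b) [ɫ ʀ l]: profile 5-6-5 — violates.
(c) [l θ ts]: profile 5-3-2 — violates.
(d) [ʃ tʃ b]: profile 3-2-1 — violates.
(e) [θ j θ h]: profile 3-7-3-3 — violates.
(f) [f h ɣ z]: profile 3-3-3-3 — violates.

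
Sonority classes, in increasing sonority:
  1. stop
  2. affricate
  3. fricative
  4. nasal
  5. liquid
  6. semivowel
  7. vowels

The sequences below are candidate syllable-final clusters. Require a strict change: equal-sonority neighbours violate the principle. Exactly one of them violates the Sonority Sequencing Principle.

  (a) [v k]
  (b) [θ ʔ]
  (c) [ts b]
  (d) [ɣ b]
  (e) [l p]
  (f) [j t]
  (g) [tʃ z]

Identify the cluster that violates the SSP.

(a) [v k]: profile 3-1 — obeys.
(b) [θ ʔ]: profile 3-1 — obeys.
(c) [ts b]: profile 2-1 — obeys.
(d) [ɣ b]: profile 3-1 — obeys.
(e) [l p]: profile 5-1 — obeys.
(f) [j t]: profile 6-1 — obeys.
(g) [tʃ z]: profile 2-3 — violates.

g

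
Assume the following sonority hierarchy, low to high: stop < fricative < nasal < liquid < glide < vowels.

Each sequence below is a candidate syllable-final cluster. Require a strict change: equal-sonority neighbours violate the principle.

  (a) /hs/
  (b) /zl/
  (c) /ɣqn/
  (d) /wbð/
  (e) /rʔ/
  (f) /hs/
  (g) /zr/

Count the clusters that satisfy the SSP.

(a) 2-2 → violates
(b) 2-4 → violates
(c) 2-1-3 → violates
(d) 5-1-2 → violates
(e) 4-1 → obeys
(f) 2-2 → violates
(g) 2-4 → violates

1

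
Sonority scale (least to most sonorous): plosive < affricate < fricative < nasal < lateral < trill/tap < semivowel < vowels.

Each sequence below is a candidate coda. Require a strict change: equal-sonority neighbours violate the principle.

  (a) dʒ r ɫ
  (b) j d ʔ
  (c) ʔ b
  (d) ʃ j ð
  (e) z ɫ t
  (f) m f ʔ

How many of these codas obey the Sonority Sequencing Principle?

(a) 2-6-5 → violates
(b) 7-1-1 → violates
(c) 1-1 → violates
(d) 3-7-3 → violates
(e) 3-5-1 → violates
(f) 4-3-1 → obeys

1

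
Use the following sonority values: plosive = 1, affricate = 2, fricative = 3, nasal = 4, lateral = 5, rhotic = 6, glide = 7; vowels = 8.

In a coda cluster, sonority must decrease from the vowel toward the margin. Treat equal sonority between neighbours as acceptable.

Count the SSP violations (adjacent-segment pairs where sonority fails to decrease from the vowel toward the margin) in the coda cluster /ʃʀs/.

1

/ʃ/: fricative = 3.
/ʀ/: rhotic = 6.
/s/: fricative = 3.
/ʃ/→/ʀ/: 3→6 (does not fall) — violation.
/ʀ/→/s/: 6→3 (falls) — ok.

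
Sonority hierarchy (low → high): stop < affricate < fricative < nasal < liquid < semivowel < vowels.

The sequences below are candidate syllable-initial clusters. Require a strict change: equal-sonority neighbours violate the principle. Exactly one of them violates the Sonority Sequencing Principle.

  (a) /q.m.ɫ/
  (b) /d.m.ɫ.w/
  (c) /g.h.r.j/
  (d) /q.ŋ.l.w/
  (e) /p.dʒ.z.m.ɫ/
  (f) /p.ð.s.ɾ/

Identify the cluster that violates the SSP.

(a) sonority 1-4-5: well-formed.
(b) sonority 1-4-5-6: well-formed.
(c) sonority 1-3-5-6: well-formed.
(d) sonority 1-4-5-6: well-formed.
(e) sonority 1-2-3-4-5: well-formed.
(f) sonority 1-3-3-5: ill-formed.

f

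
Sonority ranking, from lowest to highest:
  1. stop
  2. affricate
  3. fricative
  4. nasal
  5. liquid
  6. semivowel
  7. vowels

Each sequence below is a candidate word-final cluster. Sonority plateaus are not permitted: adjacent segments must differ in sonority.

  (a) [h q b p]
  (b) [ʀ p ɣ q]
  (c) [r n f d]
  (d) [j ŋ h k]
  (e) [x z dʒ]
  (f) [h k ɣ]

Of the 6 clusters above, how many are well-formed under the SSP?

(a) [h q b p]: profile 3-1-1-1 — violates.
(b) [ʀ p ɣ q]: profile 5-1-3-1 — violates.
(c) [r n f d]: profile 5-4-3-1 — obeys.
(d) [j ŋ h k]: profile 6-4-3-1 — obeys.
(e) [x z dʒ]: profile 3-3-2 — violates.
(f) [h k ɣ]: profile 3-1-3 — violates.

2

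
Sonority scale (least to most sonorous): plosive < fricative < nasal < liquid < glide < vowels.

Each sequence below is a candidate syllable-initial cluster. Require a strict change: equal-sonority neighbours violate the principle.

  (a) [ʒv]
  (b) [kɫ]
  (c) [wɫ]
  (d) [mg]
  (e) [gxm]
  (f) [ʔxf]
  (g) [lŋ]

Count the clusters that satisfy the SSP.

2

(a) [ʒv]: profile 2-2 — violates.
(b) [kɫ]: profile 1-4 — obeys.
(c) [wɫ]: profile 5-4 — violates.
(d) [mg]: profile 3-1 — violates.
(e) [gxm]: profile 1-2-3 — obeys.
(f) [ʔxf]: profile 1-2-2 — violates.
(g) [lŋ]: profile 4-3 — violates.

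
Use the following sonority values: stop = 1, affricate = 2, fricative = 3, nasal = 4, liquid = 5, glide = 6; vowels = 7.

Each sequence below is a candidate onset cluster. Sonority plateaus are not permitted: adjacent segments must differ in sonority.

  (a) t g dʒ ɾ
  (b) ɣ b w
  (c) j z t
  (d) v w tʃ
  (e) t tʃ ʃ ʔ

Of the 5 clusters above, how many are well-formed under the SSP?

(a) t g dʒ ɾ: profile 1-1-2-5 — violates.
(b) ɣ b w: profile 3-1-6 — violates.
(c) j z t: profile 6-3-1 — violates.
(d) v w tʃ: profile 3-6-2 — violates.
(e) t tʃ ʃ ʔ: profile 1-2-3-1 — violates.

0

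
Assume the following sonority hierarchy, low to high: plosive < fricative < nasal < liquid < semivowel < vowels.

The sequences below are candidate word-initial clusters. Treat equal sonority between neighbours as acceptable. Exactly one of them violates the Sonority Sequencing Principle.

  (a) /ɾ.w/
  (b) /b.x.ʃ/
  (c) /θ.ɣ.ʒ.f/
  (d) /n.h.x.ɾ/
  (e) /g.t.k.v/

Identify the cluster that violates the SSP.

(a) 4-5 → obeys
(b) 1-2-2 → obeys
(c) 2-2-2-2 → obeys
(d) 3-2-2-4 → violates
(e) 1-1-1-2 → obeys

d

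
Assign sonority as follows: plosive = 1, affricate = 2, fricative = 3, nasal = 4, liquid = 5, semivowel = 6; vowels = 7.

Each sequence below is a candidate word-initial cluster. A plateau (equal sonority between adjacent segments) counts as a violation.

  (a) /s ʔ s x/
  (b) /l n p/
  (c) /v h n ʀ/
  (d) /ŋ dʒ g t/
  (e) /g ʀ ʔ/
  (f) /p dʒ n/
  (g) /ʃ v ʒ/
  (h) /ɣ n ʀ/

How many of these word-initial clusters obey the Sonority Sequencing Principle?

(a) sonority 3-1-3-3: ill-formed.
(b) sonority 5-4-1: ill-formed.
(c) sonority 3-3-4-5: ill-formed.
(d) sonority 4-2-1-1: ill-formed.
(e) sonority 1-5-1: ill-formed.
(f) sonority 1-2-4: well-formed.
(g) sonority 3-3-3: ill-formed.
(h) sonority 3-4-5: well-formed.

2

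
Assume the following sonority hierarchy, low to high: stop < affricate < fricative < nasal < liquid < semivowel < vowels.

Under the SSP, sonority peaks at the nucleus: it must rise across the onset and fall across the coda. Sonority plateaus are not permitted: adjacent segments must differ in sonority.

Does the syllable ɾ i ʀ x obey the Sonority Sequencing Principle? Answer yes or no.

Onset: /ɾ/ is a liquid (sonority 5); then the nucleus /i/ (sonority 7).
Onset profile 5-7 — rises to the nucleus.
Coda: /ʀ/ is a liquid (sonority 5), /x/ is a fricative (sonority 3).
Coda profile 7-5-3 — falls from the nucleus.

yes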